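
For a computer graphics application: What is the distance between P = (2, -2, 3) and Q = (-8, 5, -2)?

d = √[(x₂-x₁)² + (y₂-y₁)² + (z₂-z₁)²]
  = √[(-10)² + 7² + (-5)²]
  = √[100 + 49 + 25]
  = √174
  ≈ 13.19

13.19


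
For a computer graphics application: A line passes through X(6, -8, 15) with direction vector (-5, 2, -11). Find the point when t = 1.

P(t) = X + t·d
  = (6 + (-5)·1, -8 + 2·1, 15 + (-11)·1)
  = (6 - 5, -8 + 2, 15 - 11)
  = (1, -6, 4)

(1, -6, 4)


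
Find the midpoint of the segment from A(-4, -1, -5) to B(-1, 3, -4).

M = ((x₁+x₂)/2, (y₁+y₂)/2, (z₁+z₂)/2)
  = ((-4 - 1)/2, (-1 + 3)/2, (-5 - 4)/2)
  = (-5/2, 2/2, -9/2)
  = (-2.5, 1, -4.5)

(-2.5, 1, -4.5)


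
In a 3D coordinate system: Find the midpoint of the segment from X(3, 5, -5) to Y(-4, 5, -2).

M = ((x₁+x₂)/2, (y₁+y₂)/2, (z₁+z₂)/2)
  = ((3 - 4)/2, (5 + 5)/2, (-5 - 2)/2)
  = (-1/2, 10/2, -7/2)
  = (-0.5, 5, -3.5)

(-0.5, 5, -3.5)


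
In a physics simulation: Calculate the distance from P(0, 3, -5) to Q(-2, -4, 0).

d = √[(x₂-x₁)² + (y₂-y₁)² + (z₂-z₁)²]
  = √[(-2)² + (-7)² + 5²]
  = √[4 + 49 + 25]
  = √78
  ≈ 8.832

8.832


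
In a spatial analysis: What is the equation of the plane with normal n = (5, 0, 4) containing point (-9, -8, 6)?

The plane through P with normal n = (a, b, c) satisfies n·(r - P) = 0,
i.e. ax + by + cz = a·x₀ + b·y₀ + c·z₀.
d = 5·(-9) + 0·(-8) + 4·6
  = -45 + 0 + 24
  = -21
Equation: 5x + 4z = -21

5x + 4z = -21


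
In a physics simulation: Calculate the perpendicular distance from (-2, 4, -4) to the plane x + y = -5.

distance = |a·x₀ + b·y₀ + c·z₀ - d| / √(a² + b² + c²)
  = |1·(-2) + 1·4 + 0·(-4) - (-5)| / √(1² + 1² + 0²)
  = |-2 + 4 + 0 + 5| / √(1 + 1 + 0)
  = |7| / √2
  = 7 / 1.414
  ≈ 4.95

4.95


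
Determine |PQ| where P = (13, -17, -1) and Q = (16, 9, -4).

d = √[(x₂-x₁)² + (y₂-y₁)² + (z₂-z₁)²]
  = √[3² + 26² + (-3)²]
  = √[9 + 676 + 9]
  = √694
  ≈ 26.34

26.34


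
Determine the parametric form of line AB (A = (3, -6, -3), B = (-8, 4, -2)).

Direction vector d = B - A = (-8 - 3, 4 + 6, -2 + 3) = (-11, 10, 1)
Parametric form r = A + t·d:
x = 3 - 11t, y = -6 + 10t, z = -3 + t

x = 3 - 11t, y = -6 + 10t, z = -3 + t


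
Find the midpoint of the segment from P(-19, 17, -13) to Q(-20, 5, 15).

M = ((x₁+x₂)/2, (y₁+y₂)/2, (z₁+z₂)/2)
  = ((-19 - 20)/2, (17 + 5)/2, (-13 + 15)/2)
  = (-39/2, 22/2, 2/2)
  = (-19.5, 11, 1)

(-19.5, 11, 1)


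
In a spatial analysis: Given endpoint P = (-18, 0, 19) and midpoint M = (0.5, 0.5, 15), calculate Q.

Q = 2M - P
  = (2·0.5 - (-18), 2·0.5 - 0, 2·15 - 19)
  = (1 + 18, 1 + 0, 30 - 19)
  = (19, 1, 11)

(19, 1, 11)


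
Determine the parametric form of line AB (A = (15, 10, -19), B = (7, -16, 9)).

Direction vector d = B - A = (7 - 15, -16 - 10, 9 + 19) = (-8, -26, 28)
Parametric form r = A + t·d:
x = 15 - 8t, y = 10 - 26t, z = -19 + 28t

x = 15 - 8t, y = 10 - 26t, z = -19 + 28t


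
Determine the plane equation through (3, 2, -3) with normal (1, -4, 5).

The plane through P with normal n = (a, b, c) satisfies n·(r - P) = 0,
i.e. ax + by + cz = a·x₀ + b·y₀ + c·z₀.
d = 1·3 + (-4)·2 + 5·(-3)
  = 3 - 8 - 15
  = -20
Equation: x - 4y + 5z = -20

x - 4y + 5z = -20


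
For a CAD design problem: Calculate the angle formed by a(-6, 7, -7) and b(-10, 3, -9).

a·b = (-6)·(-10) + 7·3 + (-7)·(-9) = 60 + 21 + 63 = 144
|a| = √((-6)² + 7² + (-7)²) = √134 ≈ 11.58
|b| = √((-10)² + 3² + (-9)²) = √190 ≈ 13.78
cos θ = (a·b)/(|a||b|) = 144/(11.58·13.78) ≈ 0.9025
θ = arccos(0.9025) ≈ 25.52°

25.52°


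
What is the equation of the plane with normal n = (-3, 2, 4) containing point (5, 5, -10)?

The plane through P with normal n = (a, b, c) satisfies n·(r - P) = 0,
i.e. ax + by + cz = a·x₀ + b·y₀ + c·z₀.
d = (-3)·5 + 2·5 + 4·(-10)
  = -15 + 10 - 40
  = -45
Equation: -3x + 2y + 4z = -45

-3x + 2y + 4z = -45


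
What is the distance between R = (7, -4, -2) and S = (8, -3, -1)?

d = √[(x₂-x₁)² + (y₂-y₁)² + (z₂-z₁)²]
  = √[1² + 1² + 1²]
  = √[1 + 1 + 1]
  = √3
  ≈ 1.732

1.732


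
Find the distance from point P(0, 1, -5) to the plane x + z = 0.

distance = |a·x₀ + b·y₀ + c·z₀ - d| / √(a² + b² + c²)
  = |1·0 + 0·1 + 1·(-5) - 0| / √(1² + 0² + 1²)
  = |0 + 0 - 5 + 0| / √(1 + 0 + 1)
  = |-5| / √2
  = 5 / 1.414
  ≈ 3.536

3.536


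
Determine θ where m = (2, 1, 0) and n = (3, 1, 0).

m·n = 2·3 + 1·1 + 0·0 = 6 + 1 + 0 = 7
|m| = √(2² + 1² + 0²) = √5 ≈ 2.236
|n| = √(3² + 1² + 0²) = √10 ≈ 3.162
cos θ = (m·n)/(|m||n|) = 7/(2.236·3.162) ≈ 0.9899
θ = arccos(0.9899) ≈ 8.13°

8.13°


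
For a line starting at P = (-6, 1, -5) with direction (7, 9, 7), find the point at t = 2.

P(t) = P + t·d
  = (-6 + 7·2, 1 + 9·2, -5 + 7·2)
  = (-6 + 14, 1 + 18, -5 + 14)
  = (8, 19, 9)

(8, 19, 9)


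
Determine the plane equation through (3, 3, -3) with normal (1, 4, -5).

The plane through P with normal n = (a, b, c) satisfies n·(r - P) = 0,
i.e. ax + by + cz = a·x₀ + b·y₀ + c·z₀.
d = 1·3 + 4·3 + (-5)·(-3)
  = 3 + 12 + 15
  = 30
Equation: x + 4y - 5z = 30

x + 4y - 5z = 30


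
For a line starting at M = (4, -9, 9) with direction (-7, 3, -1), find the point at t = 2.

P(t) = M + t·d
  = (4 + (-7)·2, -9 + 3·2, 9 + (-1)·2)
  = (4 - 14, -9 + 6, 9 - 2)
  = (-10, -3, 7)

(-10, -3, 7)


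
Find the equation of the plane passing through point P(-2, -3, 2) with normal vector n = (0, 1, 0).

The plane through P with normal n = (a, b, c) satisfies n·(r - P) = 0,
i.e. ax + by + cz = a·x₀ + b·y₀ + c·z₀.
d = 0·(-2) + 1·(-3) + 0·2
  = 0 - 3 + 0
  = -3
Equation: y = -3

y = -3


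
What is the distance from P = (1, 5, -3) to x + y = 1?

distance = |a·x₀ + b·y₀ + c·z₀ - d| / √(a² + b² + c²)
  = |1·1 + 1·5 + 0·(-3) - 1| / √(1² + 1² + 0²)
  = |1 + 5 + 0 - 1| / √(1 + 1 + 0)
  = |5| / √2
  = 5 / 1.414
  ≈ 3.536

3.536


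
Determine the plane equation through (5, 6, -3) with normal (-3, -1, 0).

The plane through P with normal n = (a, b, c) satisfies n·(r - P) = 0,
i.e. ax + by + cz = a·x₀ + b·y₀ + c·z₀.
d = (-3)·5 + (-1)·6 + 0·(-3)
  = -15 - 6 + 0
  = -21
Equation: -3x - y = -21

-3x - y = -21


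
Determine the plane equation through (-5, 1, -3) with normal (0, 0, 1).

The plane through P with normal n = (a, b, c) satisfies n·(r - P) = 0,
i.e. ax + by + cz = a·x₀ + b·y₀ + c·z₀.
d = 0·(-5) + 0·1 + 1·(-3)
  = 0 + 0 - 3
  = -3
Equation: z = -3

z = -3


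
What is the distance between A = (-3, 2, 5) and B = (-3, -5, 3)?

d = √[(x₂-x₁)² + (y₂-y₁)² + (z₂-z₁)²]
  = √[0² + (-7)² + (-2)²]
  = √[0 + 49 + 4]
  = √53
  ≈ 7.28

7.28


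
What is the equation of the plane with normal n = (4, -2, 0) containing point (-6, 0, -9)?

The plane through P with normal n = (a, b, c) satisfies n·(r - P) = 0,
i.e. ax + by + cz = a·x₀ + b·y₀ + c·z₀.
d = 4·(-6) + (-2)·0 + 0·(-9)
  = -24 + 0 + 0
  = -24
Equation: 4x - 2y = -24

4x - 2y = -24


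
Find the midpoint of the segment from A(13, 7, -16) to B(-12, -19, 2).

M = ((x₁+x₂)/2, (y₁+y₂)/2, (z₁+z₂)/2)
  = ((13 - 12)/2, (7 - 19)/2, (-16 + 2)/2)
  = (1/2, -12/2, -14/2)
  = (0.5, -6, -7)

(0.5, -6, -7)


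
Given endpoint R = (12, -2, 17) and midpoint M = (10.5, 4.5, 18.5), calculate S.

S = 2M - R
  = (2·10.5 - 12, 2·4.5 - (-2), 2·18.5 - 17)
  = (21 - 12, 9 + 2, 37 - 17)
  = (9, 11, 20)

(9, 11, 20)


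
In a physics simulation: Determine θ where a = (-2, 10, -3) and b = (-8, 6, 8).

a·b = (-2)·(-8) + 10·6 + (-3)·8 = 16 + 60 - 24 = 52
|a| = √((-2)² + 10² + (-3)²) = √113 ≈ 10.63
|b| = √((-8)² + 6² + 8²) = √164 ≈ 12.81
cos θ = (a·b)/(|a||b|) = 52/(10.63·12.81) ≈ 0.382
θ = arccos(0.382) ≈ 67.54°

67.54°


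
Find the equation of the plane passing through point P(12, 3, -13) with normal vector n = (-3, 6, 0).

The plane through P with normal n = (a, b, c) satisfies n·(r - P) = 0,
i.e. ax + by + cz = a·x₀ + b·y₀ + c·z₀.
d = (-3)·12 + 6·3 + 0·(-13)
  = -36 + 18 + 0
  = -18
Equation: -3x + 6y = -18

-3x + 6y = -18


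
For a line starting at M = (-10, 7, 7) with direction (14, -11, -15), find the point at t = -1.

P(t) = M + t·d
  = (-10 + 14·(-1), 7 + (-11)·(-1), 7 + (-15)·(-1))
  = (-10 - 14, 7 + 11, 7 + 15)
  = (-24, 18, 22)

(-24, 18, 22)


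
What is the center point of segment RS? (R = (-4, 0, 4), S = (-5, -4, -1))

M = ((x₁+x₂)/2, (y₁+y₂)/2, (z₁+z₂)/2)
  = ((-4 - 5)/2, (0 - 4)/2, (4 - 1)/2)
  = (-9/2, -4/2, 3/2)
  = (-4.5, -2, 1.5)

(-4.5, -2, 1.5)


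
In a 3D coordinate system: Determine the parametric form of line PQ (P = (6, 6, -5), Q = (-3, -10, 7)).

Direction vector d = Q - P = (-3 - 6, -10 - 6, 7 + 5) = (-9, -16, 12)
Parametric form r = P + t·d:
x = 6 - 9t, y = 6 - 16t, z = -5 + 12t

x = 6 - 9t, y = 6 - 16t, z = -5 + 12t


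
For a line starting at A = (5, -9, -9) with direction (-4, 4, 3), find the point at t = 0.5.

P(t) = A + t·d
  = (5 + (-4)·0.5, -9 + 4·0.5, -9 + 3·0.5)
  = (5 - 2, -9 + 2, -9 + 1.5)
  = (3, -7, -7.5)

(3, -7, -7.5)


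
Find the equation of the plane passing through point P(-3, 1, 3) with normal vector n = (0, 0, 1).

The plane through P with normal n = (a, b, c) satisfies n·(r - P) = 0,
i.e. ax + by + cz = a·x₀ + b·y₀ + c·z₀.
d = 0·(-3) + 0·1 + 1·3
  = 0 + 0 + 3
  = 3
Equation: z = 3

z = 3


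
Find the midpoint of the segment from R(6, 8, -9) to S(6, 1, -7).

M = ((x₁+x₂)/2, (y₁+y₂)/2, (z₁+z₂)/2)
  = ((6 + 6)/2, (8 + 1)/2, (-9 - 7)/2)
  = (12/2, 9/2, -16/2)
  = (6, 4.5, -8)

(6, 4.5, -8)


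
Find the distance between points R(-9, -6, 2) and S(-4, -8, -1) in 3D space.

d = √[(x₂-x₁)² + (y₂-y₁)² + (z₂-z₁)²]
  = √[5² + (-2)² + (-3)²]
  = √[25 + 4 + 9]
  = √38
  ≈ 6.164

6.164


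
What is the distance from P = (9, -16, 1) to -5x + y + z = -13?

distance = |a·x₀ + b·y₀ + c·z₀ - d| / √(a² + b² + c²)
  = |(-5)·9 + 1·(-16) + 1·1 - (-13)| / √((-5)² + 1² + 1²)
  = |-45 - 16 + 1 + 13| / √(25 + 1 + 1)
  = |-47| / √27
  = 47 / 5.196
  ≈ 9.045

9.045


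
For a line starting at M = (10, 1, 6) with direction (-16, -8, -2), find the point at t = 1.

P(t) = M + t·d
  = (10 + (-16)·1, 1 + (-8)·1, 6 + (-2)·1)
  = (10 - 16, 1 - 8, 6 - 2)
  = (-6, -7, 4)

(-6, -7, 4)


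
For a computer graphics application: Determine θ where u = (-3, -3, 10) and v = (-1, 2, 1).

u·v = (-3)·(-1) + (-3)·2 + 10·1 = 3 - 6 + 10 = 7
|u| = √((-3)² + (-3)² + 10²) = √118 ≈ 10.86
|v| = √((-1)² + 2² + 1²) = √6 ≈ 2.449
cos θ = (u·v)/(|u||v|) = 7/(10.86·2.449) ≈ 0.2631
θ = arccos(0.2631) ≈ 74.75°

74.75°


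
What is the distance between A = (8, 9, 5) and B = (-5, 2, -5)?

d = √[(x₂-x₁)² + (y₂-y₁)² + (z₂-z₁)²]
  = √[(-13)² + (-7)² + (-10)²]
  = √[169 + 49 + 100]
  = √318
  ≈ 17.83

17.83


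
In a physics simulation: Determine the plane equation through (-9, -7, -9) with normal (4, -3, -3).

The plane through P with normal n = (a, b, c) satisfies n·(r - P) = 0,
i.e. ax + by + cz = a·x₀ + b·y₀ + c·z₀.
d = 4·(-9) + (-3)·(-7) + (-3)·(-9)
  = -36 + 21 + 27
  = 12
Equation: 4x - 3y - 3z = 12

4x - 3y - 3z = 12


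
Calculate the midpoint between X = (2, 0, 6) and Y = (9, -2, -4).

M = ((x₁+x₂)/2, (y₁+y₂)/2, (z₁+z₂)/2)
  = ((2 + 9)/2, (0 - 2)/2, (6 - 4)/2)
  = (11/2, -2/2, 2/2)
  = (5.5, -1, 1)

(5.5, -1, 1)


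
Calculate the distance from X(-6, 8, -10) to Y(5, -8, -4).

d = √[(x₂-x₁)² + (y₂-y₁)² + (z₂-z₁)²]
  = √[11² + (-16)² + 6²]
  = √[121 + 256 + 36]
  = √413
  ≈ 20.32

20.32


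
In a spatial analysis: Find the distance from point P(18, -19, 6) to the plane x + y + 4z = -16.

distance = |a·x₀ + b·y₀ + c·z₀ - d| / √(a² + b² + c²)
  = |1·18 + 1·(-19) + 4·6 - (-16)| / √(1² + 1² + 4²)
  = |18 - 19 + 24 + 16| / √(1 + 1 + 16)
  = |39| / √18
  = 39 / 4.243
  ≈ 9.192

9.192


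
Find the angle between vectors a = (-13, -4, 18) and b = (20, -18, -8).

a·b = (-13)·20 + (-4)·(-18) + 18·(-8) = -260 + 72 - 144 = -332
|a| = √((-13)² + (-4)² + 18²) = √509 ≈ 22.56
|b| = √(20² + (-18)² + (-8)²) = √788 ≈ 28.07
cos θ = (a·b)/(|a||b|) = -332/(22.56·28.07) ≈ -0.5242
θ = arccos(-0.5242) ≈ 121.6°

121.6°


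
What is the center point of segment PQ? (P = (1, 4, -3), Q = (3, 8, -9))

M = ((x₁+x₂)/2, (y₁+y₂)/2, (z₁+z₂)/2)
  = ((1 + 3)/2, (4 + 8)/2, (-3 - 9)/2)
  = (4/2, 12/2, -12/2)
  = (2, 6, -6)

(2, 6, -6)


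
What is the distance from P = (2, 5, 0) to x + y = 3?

distance = |a·x₀ + b·y₀ + c·z₀ - d| / √(a² + b² + c²)
  = |1·2 + 1·5 + 0·0 - 3| / √(1² + 1² + 0²)
  = |2 + 5 + 0 - 3| / √(1 + 1 + 0)
  = |4| / √2
  = 4 / 1.414
  ≈ 2.828

2.828


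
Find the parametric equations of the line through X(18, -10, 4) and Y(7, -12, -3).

Direction vector d = Y - X = (7 - 18, -12 + 10, -3 - 4) = (-11, -2, -7)
Parametric form r = X + t·d:
x = 18 - 11t, y = -10 - 2t, z = 4 - 7t

x = 18 - 11t, y = -10 - 2t, z = 4 - 7t


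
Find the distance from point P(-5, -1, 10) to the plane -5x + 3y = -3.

distance = |a·x₀ + b·y₀ + c·z₀ - d| / √(a² + b² + c²)
  = |(-5)·(-5) + 3·(-1) + 0·10 - (-3)| / √((-5)² + 3² + 0²)
  = |25 - 3 + 0 + 3| / √(25 + 9 + 0)
  = |25| / √34
  = 25 / 5.831
  ≈ 4.287

4.287


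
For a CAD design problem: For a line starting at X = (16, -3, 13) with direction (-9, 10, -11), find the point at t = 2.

P(t) = X + t·d
  = (16 + (-9)·2, -3 + 10·2, 13 + (-11)·2)
  = (16 - 18, -3 + 20, 13 - 22)
  = (-2, 17, -9)

(-2, 17, -9)


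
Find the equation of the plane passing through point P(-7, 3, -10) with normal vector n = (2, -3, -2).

The plane through P with normal n = (a, b, c) satisfies n·(r - P) = 0,
i.e. ax + by + cz = a·x₀ + b·y₀ + c·z₀.
d = 2·(-7) + (-3)·3 + (-2)·(-10)
  = -14 - 9 + 20
  = -3
Equation: 2x - 3y - 2z = -3

2x - 3y - 2z = -3


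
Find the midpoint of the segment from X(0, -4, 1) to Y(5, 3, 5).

M = ((x₁+x₂)/2, (y₁+y₂)/2, (z₁+z₂)/2)
  = ((0 + 5)/2, (-4 + 3)/2, (1 + 5)/2)
  = (5/2, -1/2, 6/2)
  = (2.5, -0.5, 3)

(2.5, -0.5, 3)


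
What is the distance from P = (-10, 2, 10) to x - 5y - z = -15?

distance = |a·x₀ + b·y₀ + c·z₀ - d| / √(a² + b² + c²)
  = |1·(-10) + (-5)·2 + (-1)·10 - (-15)| / √(1² + (-5)² + (-1)²)
  = |-10 - 10 - 10 + 15| / √(1 + 25 + 1)
  = |-15| / √27
  = 15 / 5.196
  ≈ 2.887

2.887


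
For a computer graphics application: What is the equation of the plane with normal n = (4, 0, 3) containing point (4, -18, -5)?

The plane through P with normal n = (a, b, c) satisfies n·(r - P) = 0,
i.e. ax + by + cz = a·x₀ + b·y₀ + c·z₀.
d = 4·4 + 0·(-18) + 3·(-5)
  = 16 + 0 - 15
  = 1
Equation: 4x + 3z = 1

4x + 3z = 1


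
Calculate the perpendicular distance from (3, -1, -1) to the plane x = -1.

distance = |a·x₀ + b·y₀ + c·z₀ - d| / √(a² + b² + c²)
  = |1·3 + 0·(-1) + 0·(-1) - (-1)| / √(1² + 0² + 0²)
  = |3 + 0 + 0 + 1| / √(1 + 0 + 0)
  = |4| / √1
  = 4 / 1
  ≈ 4

4


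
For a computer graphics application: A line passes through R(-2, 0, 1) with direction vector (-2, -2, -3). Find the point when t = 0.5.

P(t) = R + t·d
  = (-2 + (-2)·0.5, 0 + (-2)·0.5, 1 + (-3)·0.5)
  = (-2 - 1, 0 - 1, 1 - 1.5)
  = (-3, -1, -0.5)

(-3, -1, -0.5)


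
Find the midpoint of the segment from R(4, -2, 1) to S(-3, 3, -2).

M = ((x₁+x₂)/2, (y₁+y₂)/2, (z₁+z₂)/2)
  = ((4 - 3)/2, (-2 + 3)/2, (1 - 2)/2)
  = (1/2, 1/2, -1/2)
  = (0.5, 0.5, -0.5)

(0.5, 0.5, -0.5)


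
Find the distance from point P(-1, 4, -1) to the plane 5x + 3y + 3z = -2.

distance = |a·x₀ + b·y₀ + c·z₀ - d| / √(a² + b² + c²)
  = |5·(-1) + 3·4 + 3·(-1) - (-2)| / √(5² + 3² + 3²)
  = |-5 + 12 - 3 + 2| / √(25 + 9 + 9)
  = |6| / √43
  = 6 / 6.557
  ≈ 0.915

0.915


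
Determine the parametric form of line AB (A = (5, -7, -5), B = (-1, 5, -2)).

Direction vector d = B - A = (-1 - 5, 5 + 7, -2 + 5) = (-6, 12, 3)
Parametric form r = A + t·d:
x = 5 - 6t, y = -7 + 12t, z = -5 + 3t

x = 5 - 6t, y = -7 + 12t, z = -5 + 3t


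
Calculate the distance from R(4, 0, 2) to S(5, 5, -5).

d = √[(x₂-x₁)² + (y₂-y₁)² + (z₂-z₁)²]
  = √[1² + 5² + (-7)²]
  = √[1 + 25 + 49]
  = √75
  ≈ 8.66

8.66


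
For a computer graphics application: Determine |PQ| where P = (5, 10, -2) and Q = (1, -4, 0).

d = √[(x₂-x₁)² + (y₂-y₁)² + (z₂-z₁)²]
  = √[(-4)² + (-14)² + 2²]
  = √[16 + 196 + 4]
  = √216
  ≈ 14.7

14.7


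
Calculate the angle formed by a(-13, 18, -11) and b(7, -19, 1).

a·b = (-13)·7 + 18·(-19) + (-11)·1 = -91 - 342 - 11 = -444
|a| = √((-13)² + 18² + (-11)²) = √614 ≈ 24.78
|b| = √(7² + (-19)² + 1²) = √411 ≈ 20.27
cos θ = (a·b)/(|a||b|) = -444/(24.78·20.27) ≈ -0.8838
θ = arccos(-0.8838) ≈ 152.1°

152.1°


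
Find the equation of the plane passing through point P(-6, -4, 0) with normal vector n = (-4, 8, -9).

The plane through P with normal n = (a, b, c) satisfies n·(r - P) = 0,
i.e. ax + by + cz = a·x₀ + b·y₀ + c·z₀.
d = (-4)·(-6) + 8·(-4) + (-9)·0
  = 24 - 32 + 0
  = -8
Equation: -4x + 8y - 9z = -8

-4x + 8y - 9z = -8


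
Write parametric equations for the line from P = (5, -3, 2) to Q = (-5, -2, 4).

Direction vector d = Q - P = (-5 - 5, -2 + 3, 4 - 2) = (-10, 1, 2)
Parametric form r = P + t·d:
x = 5 - 10t, y = -3 + t, z = 2 + 2t

x = 5 - 10t, y = -3 + t, z = 2 + 2t


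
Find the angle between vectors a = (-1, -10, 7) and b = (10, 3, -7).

a·b = (-1)·10 + (-10)·3 + 7·(-7) = -10 - 30 - 49 = -89
|a| = √((-1)² + (-10)² + 7²) = √150 ≈ 12.25
|b| = √(10² + 3² + (-7)²) = √158 ≈ 12.57
cos θ = (a·b)/(|a||b|) = -89/(12.25·12.57) ≈ -0.5781
θ = arccos(-0.5781) ≈ 125.3°

125.3°


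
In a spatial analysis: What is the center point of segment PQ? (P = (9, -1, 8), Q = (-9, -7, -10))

M = ((x₁+x₂)/2, (y₁+y₂)/2, (z₁+z₂)/2)
  = ((9 - 9)/2, (-1 - 7)/2, (8 - 10)/2)
  = (0/2, -8/2, -2/2)
  = (0, -4, -1)

(0, -4, -1)


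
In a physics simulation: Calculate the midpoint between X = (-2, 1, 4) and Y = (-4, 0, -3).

M = ((x₁+x₂)/2, (y₁+y₂)/2, (z₁+z₂)/2)
  = ((-2 - 4)/2, (1 + 0)/2, (4 - 3)/2)
  = (-6/2, 1/2, 1/2)
  = (-3, 0.5, 0.5)

(-3, 0.5, 0.5)


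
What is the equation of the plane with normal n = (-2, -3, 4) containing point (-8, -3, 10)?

The plane through P with normal n = (a, b, c) satisfies n·(r - P) = 0,
i.e. ax + by + cz = a·x₀ + b·y₀ + c·z₀.
d = (-2)·(-8) + (-3)·(-3) + 4·10
  = 16 + 9 + 40
  = 65
Equation: -2x - 3y + 4z = 65

-2x - 3y + 4z = 65


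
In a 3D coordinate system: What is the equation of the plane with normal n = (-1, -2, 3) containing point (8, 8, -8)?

The plane through P with normal n = (a, b, c) satisfies n·(r - P) = 0,
i.e. ax + by + cz = a·x₀ + b·y₀ + c·z₀.
d = (-1)·8 + (-2)·8 + 3·(-8)
  = -8 - 16 - 24
  = -48
Equation: -x - 2y + 3z = -48

-x - 2y + 3z = -48


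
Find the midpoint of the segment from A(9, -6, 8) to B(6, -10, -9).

M = ((x₁+x₂)/2, (y₁+y₂)/2, (z₁+z₂)/2)
  = ((9 + 6)/2, (-6 - 10)/2, (8 - 9)/2)
  = (15/2, -16/2, -1/2)
  = (7.5, -8, -0.5)

(7.5, -8, -0.5)


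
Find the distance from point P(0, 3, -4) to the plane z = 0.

distance = |a·x₀ + b·y₀ + c·z₀ - d| / √(a² + b² + c²)
  = |0·0 + 0·3 + 1·(-4) - 0| / √(0² + 0² + 1²)
  = |0 + 0 - 4 + 0| / √(0 + 0 + 1)
  = |-4| / √1
  = 4 / 1
  ≈ 4

4


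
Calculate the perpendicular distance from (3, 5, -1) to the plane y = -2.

distance = |a·x₀ + b·y₀ + c·z₀ - d| / √(a² + b² + c²)
  = |0·3 + 1·5 + 0·(-1) - (-2)| / √(0² + 1² + 0²)
  = |0 + 5 + 0 + 2| / √(0 + 1 + 0)
  = |7| / √1
  = 7 / 1
  ≈ 7

7


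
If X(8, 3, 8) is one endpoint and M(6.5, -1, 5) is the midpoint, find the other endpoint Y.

Y = 2M - X
  = (2·6.5 - 8, 2·(-1) - 3, 2·5 - 8)
  = (13 - 8, -2 - 3, 10 - 8)
  = (5, -5, 2)

(5, -5, 2)


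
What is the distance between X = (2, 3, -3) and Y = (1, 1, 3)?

d = √[(x₂-x₁)² + (y₂-y₁)² + (z₂-z₁)²]
  = √[(-1)² + (-2)² + 6²]
  = √[1 + 4 + 36]
  = √41
  ≈ 6.403

6.403


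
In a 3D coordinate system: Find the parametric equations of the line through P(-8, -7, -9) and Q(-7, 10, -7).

Direction vector d = Q - P = (-7 + 8, 10 + 7, -7 + 9) = (1, 17, 2)
Parametric form r = P + t·d:
x = -8 + t, y = -7 + 17t, z = -9 + 2t

x = -8 + t, y = -7 + 17t, z = -9 + 2t


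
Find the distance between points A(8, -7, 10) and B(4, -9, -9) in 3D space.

d = √[(x₂-x₁)² + (y₂-y₁)² + (z₂-z₁)²]
  = √[(-4)² + (-2)² + (-19)²]
  = √[16 + 4 + 361]
  = √381
  ≈ 19.52

19.52


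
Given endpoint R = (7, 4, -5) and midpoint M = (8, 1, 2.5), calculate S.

S = 2M - R
  = (2·8 - 7, 2·1 - 4, 2·2.5 - (-5))
  = (16 - 7, 2 - 4, 5 + 5)
  = (9, -2, 10)

(9, -2, 10)


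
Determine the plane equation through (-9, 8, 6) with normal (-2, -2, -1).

The plane through P with normal n = (a, b, c) satisfies n·(r - P) = 0,
i.e. ax + by + cz = a·x₀ + b·y₀ + c·z₀.
d = (-2)·(-9) + (-2)·8 + (-1)·6
  = 18 - 16 - 6
  = -4
Equation: -2x - 2y - z = -4

-2x - 2y - z = -4


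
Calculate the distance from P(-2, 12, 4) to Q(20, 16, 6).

d = √[(x₂-x₁)² + (y₂-y₁)² + (z₂-z₁)²]
  = √[22² + 4² + 2²]
  = √[484 + 16 + 4]
  = √504
  ≈ 22.45

22.45


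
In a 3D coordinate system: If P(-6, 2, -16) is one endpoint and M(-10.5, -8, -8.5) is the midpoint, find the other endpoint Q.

Q = 2M - P
  = (2·(-10.5) - (-6), 2·(-8) - 2, 2·(-8.5) - (-16))
  = (-21 + 6, -16 - 2, -17 + 16)
  = (-15, -18, -1)

(-15, -18, -1)


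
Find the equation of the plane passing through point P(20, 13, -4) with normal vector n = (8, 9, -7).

The plane through P with normal n = (a, b, c) satisfies n·(r - P) = 0,
i.e. ax + by + cz = a·x₀ + b·y₀ + c·z₀.
d = 8·20 + 9·13 + (-7)·(-4)
  = 160 + 117 + 28
  = 305
Equation: 8x + 9y - 7z = 305

8x + 9y - 7z = 305


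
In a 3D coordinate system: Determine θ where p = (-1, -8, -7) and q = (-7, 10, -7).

p·q = (-1)·(-7) + (-8)·10 + (-7)·(-7) = 7 - 80 + 49 = -24
|p| = √((-1)² + (-8)² + (-7)²) = √114 ≈ 10.68
|q| = √((-7)² + 10² + (-7)²) = √198 ≈ 14.07
cos θ = (p·q)/(|p||q|) = -24/(10.68·14.07) ≈ -0.1597
θ = arccos(-0.1597) ≈ 99.19°

99.19°


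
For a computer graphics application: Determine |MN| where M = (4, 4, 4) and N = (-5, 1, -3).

d = √[(x₂-x₁)² + (y₂-y₁)² + (z₂-z₁)²]
  = √[(-9)² + (-3)² + (-7)²]
  = √[81 + 9 + 49]
  = √139
  ≈ 11.79

11.79


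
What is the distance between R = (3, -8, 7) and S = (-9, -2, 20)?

d = √[(x₂-x₁)² + (y₂-y₁)² + (z₂-z₁)²]
  = √[(-12)² + 6² + 13²]
  = √[144 + 36 + 169]
  = √349
  ≈ 18.68

18.68


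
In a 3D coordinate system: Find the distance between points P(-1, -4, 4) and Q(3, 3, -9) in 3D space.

d = √[(x₂-x₁)² + (y₂-y₁)² + (z₂-z₁)²]
  = √[4² + 7² + (-13)²]
  = √[16 + 49 + 169]
  = √234
  ≈ 15.3

15.3


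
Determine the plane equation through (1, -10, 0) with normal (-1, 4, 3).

The plane through P with normal n = (a, b, c) satisfies n·(r - P) = 0,
i.e. ax + by + cz = a·x₀ + b·y₀ + c·z₀.
d = (-1)·1 + 4·(-10) + 3·0
  = -1 - 40 + 0
  = -41
Equation: -x + 4y + 3z = -41

-x + 4y + 3z = -41


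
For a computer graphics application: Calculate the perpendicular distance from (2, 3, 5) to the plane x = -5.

distance = |a·x₀ + b·y₀ + c·z₀ - d| / √(a² + b² + c²)
  = |1·2 + 0·3 + 0·5 - (-5)| / √(1² + 0² + 0²)
  = |2 + 0 + 0 + 5| / √(1 + 0 + 0)
  = |7| / √1
  = 7 / 1
  ≈ 7

7


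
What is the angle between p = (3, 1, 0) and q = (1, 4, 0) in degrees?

p·q = 3·1 + 1·4 + 0·0 = 3 + 4 + 0 = 7
|p| = √(3² + 1² + 0²) = √10 ≈ 3.162
|q| = √(1² + 4² + 0²) = √17 ≈ 4.123
cos θ = (p·q)/(|p||q|) = 7/(3.162·4.123) ≈ 0.5369
θ = arccos(0.5369) ≈ 57.53°

57.53°


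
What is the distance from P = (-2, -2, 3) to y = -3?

distance = |a·x₀ + b·y₀ + c·z₀ - d| / √(a² + b² + c²)
  = |0·(-2) + 1·(-2) + 0·3 - (-3)| / √(0² + 1² + 0²)
  = |0 - 2 + 0 + 3| / √(0 + 1 + 0)
  = |1| / √1
  = 1 / 1
  ≈ 1

1


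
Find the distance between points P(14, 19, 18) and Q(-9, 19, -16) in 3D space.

d = √[(x₂-x₁)² + (y₂-y₁)² + (z₂-z₁)²]
  = √[(-23)² + 0² + (-34)²]
  = √[529 + 0 + 1156]
  = √1685
  ≈ 41.05

41.05


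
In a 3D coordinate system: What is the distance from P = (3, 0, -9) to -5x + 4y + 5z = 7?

distance = |a·x₀ + b·y₀ + c·z₀ - d| / √(a² + b² + c²)
  = |(-5)·3 + 4·0 + 5·(-9) - 7| / √((-5)² + 4² + 5²)
  = |-15 + 0 - 45 - 7| / √(25 + 16 + 25)
  = |-67| / √66
  = 67 / 8.124
  ≈ 8.247

8.247


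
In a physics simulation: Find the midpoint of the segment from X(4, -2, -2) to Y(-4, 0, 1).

M = ((x₁+x₂)/2, (y₁+y₂)/2, (z₁+z₂)/2)
  = ((4 - 4)/2, (-2 + 0)/2, (-2 + 1)/2)
  = (0/2, -2/2, -1/2)
  = (0, -1, -0.5)

(0, -1, -0.5)


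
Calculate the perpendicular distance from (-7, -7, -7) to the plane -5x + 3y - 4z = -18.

distance = |a·x₀ + b·y₀ + c·z₀ - d| / √(a² + b² + c²)
  = |(-5)·(-7) + 3·(-7) + (-4)·(-7) - (-18)| / √((-5)² + 3² + (-4)²)
  = |35 - 21 + 28 + 18| / √(25 + 9 + 16)
  = |60| / √50
  = 60 / 7.071
  ≈ 8.485

8.485


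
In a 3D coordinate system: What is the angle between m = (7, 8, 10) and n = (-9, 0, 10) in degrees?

m·n = 7·(-9) + 8·0 + 10·10 = -63 + 0 + 100 = 37
|m| = √(7² + 8² + 10²) = √213 ≈ 14.59
|n| = √((-9)² + 0² + 10²) = √181 ≈ 13.45
cos θ = (m·n)/(|m||n|) = 37/(14.59·13.45) ≈ 0.1884
θ = arccos(0.1884) ≈ 79.14°

79.14°


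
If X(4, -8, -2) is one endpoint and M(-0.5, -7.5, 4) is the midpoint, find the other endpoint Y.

Y = 2M - X
  = (2·(-0.5) - 4, 2·(-7.5) - (-8), 2·4 - (-2))
  = (-1 - 4, -15 + 8, 8 + 2)
  = (-5, -7, 10)

(-5, -7, 10)


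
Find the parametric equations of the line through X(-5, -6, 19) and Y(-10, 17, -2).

Direction vector d = Y - X = (-10 + 5, 17 + 6, -2 - 19) = (-5, 23, -21)
Parametric form r = X + t·d:
x = -5 - 5t, y = -6 + 23t, z = 19 - 21t

x = -5 - 5t, y = -6 + 23t, z = 19 - 21t


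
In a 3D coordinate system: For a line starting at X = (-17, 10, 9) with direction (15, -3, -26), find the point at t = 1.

P(t) = X + t·d
  = (-17 + 15·1, 10 + (-3)·1, 9 + (-26)·1)
  = (-17 + 15, 10 - 3, 9 - 26)
  = (-2, 7, -17)

(-2, 7, -17)


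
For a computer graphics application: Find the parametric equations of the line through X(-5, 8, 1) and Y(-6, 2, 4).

Direction vector d = Y - X = (-6 + 5, 2 - 8, 4 - 1) = (-1, -6, 3)
Parametric form r = X + t·d:
x = -5 - t, y = 8 - 6t, z = 1 + 3t

x = -5 - t, y = 8 - 6t, z = 1 + 3t


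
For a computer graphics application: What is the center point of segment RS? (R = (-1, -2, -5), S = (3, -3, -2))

M = ((x₁+x₂)/2, (y₁+y₂)/2, (z₁+z₂)/2)
  = ((-1 + 3)/2, (-2 - 3)/2, (-5 - 2)/2)
  = (2/2, -5/2, -7/2)
  = (1, -2.5, -3.5)

(1, -2.5, -3.5)


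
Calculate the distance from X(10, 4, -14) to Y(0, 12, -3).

d = √[(x₂-x₁)² + (y₂-y₁)² + (z₂-z₁)²]
  = √[(-10)² + 8² + 11²]
  = √[100 + 64 + 121]
  = √285
  ≈ 16.88

16.88


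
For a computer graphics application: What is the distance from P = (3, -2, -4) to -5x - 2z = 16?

distance = |a·x₀ + b·y₀ + c·z₀ - d| / √(a² + b² + c²)
  = |(-5)·3 + 0·(-2) + (-2)·(-4) - 16| / √((-5)² + 0² + (-2)²)
  = |-15 + 0 + 8 - 16| / √(25 + 0 + 4)
  = |-23| / √29
  = 23 / 5.385
  ≈ 4.271

4.271


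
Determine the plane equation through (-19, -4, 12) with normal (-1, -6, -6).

The plane through P with normal n = (a, b, c) satisfies n·(r - P) = 0,
i.e. ax + by + cz = a·x₀ + b·y₀ + c·z₀.
d = (-1)·(-19) + (-6)·(-4) + (-6)·12
  = 19 + 24 - 72
  = -29
Equation: -x - 6y - 6z = -29

-x - 6y - 6z = -29


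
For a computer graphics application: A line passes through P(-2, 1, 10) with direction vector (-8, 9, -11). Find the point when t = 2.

P(t) = P + t·d
  = (-2 + (-8)·2, 1 + 9·2, 10 + (-11)·2)
  = (-2 - 16, 1 + 18, 10 - 22)
  = (-18, 19, -12)

(-18, 19, -12)


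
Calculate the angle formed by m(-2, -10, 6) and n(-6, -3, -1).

m·n = (-2)·(-6) + (-10)·(-3) + 6·(-1) = 12 + 30 - 6 = 36
|m| = √((-2)² + (-10)² + 6²) = √140 ≈ 11.83
|n| = √((-6)² + (-3)² + (-1)²) = √46 ≈ 6.782
cos θ = (m·n)/(|m||n|) = 36/(11.83·6.782) ≈ 0.4486
θ = arccos(0.4486) ≈ 63.35°

63.35°


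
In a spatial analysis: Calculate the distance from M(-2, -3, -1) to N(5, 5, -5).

d = √[(x₂-x₁)² + (y₂-y₁)² + (z₂-z₁)²]
  = √[7² + 8² + (-4)²]
  = √[49 + 64 + 16]
  = √129
  ≈ 11.36

11.36


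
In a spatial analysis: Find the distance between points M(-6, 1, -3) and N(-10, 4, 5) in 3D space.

d = √[(x₂-x₁)² + (y₂-y₁)² + (z₂-z₁)²]
  = √[(-4)² + 3² + 8²]
  = √[16 + 9 + 64]
  = √89
  ≈ 9.434

9.434


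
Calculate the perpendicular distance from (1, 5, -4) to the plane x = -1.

distance = |a·x₀ + b·y₀ + c·z₀ - d| / √(a² + b² + c²)
  = |1·1 + 0·5 + 0·(-4) - (-1)| / √(1² + 0² + 0²)
  = |1 + 0 + 0 + 1| / √(1 + 0 + 0)
  = |2| / √1
  = 2 / 1
  ≈ 2

2


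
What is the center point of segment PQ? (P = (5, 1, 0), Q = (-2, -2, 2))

M = ((x₁+x₂)/2, (y₁+y₂)/2, (z₁+z₂)/2)
  = ((5 - 2)/2, (1 - 2)/2, (0 + 2)/2)
  = (3/2, -1/2, 2/2)
  = (1.5, -0.5, 1)

(1.5, -0.5, 1)


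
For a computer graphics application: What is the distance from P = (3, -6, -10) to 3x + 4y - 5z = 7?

distance = |a·x₀ + b·y₀ + c·z₀ - d| / √(a² + b² + c²)
  = |3·3 + 4·(-6) + (-5)·(-10) - 7| / √(3² + 4² + (-5)²)
  = |9 - 24 + 50 - 7| / √(9 + 16 + 25)
  = |28| / √50
  = 28 / 7.071
  ≈ 3.96

3.96


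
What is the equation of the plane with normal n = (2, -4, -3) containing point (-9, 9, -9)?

The plane through P with normal n = (a, b, c) satisfies n·(r - P) = 0,
i.e. ax + by + cz = a·x₀ + b·y₀ + c·z₀.
d = 2·(-9) + (-4)·9 + (-3)·(-9)
  = -18 - 36 + 27
  = -27
Equation: 2x - 4y - 3z = -27

2x - 4y - 3z = -27


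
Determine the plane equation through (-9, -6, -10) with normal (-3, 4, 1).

The plane through P with normal n = (a, b, c) satisfies n·(r - P) = 0,
i.e. ax + by + cz = a·x₀ + b·y₀ + c·z₀.
d = (-3)·(-9) + 4·(-6) + 1·(-10)
  = 27 - 24 - 10
  = -7
Equation: -3x + 4y + z = -7

-3x + 4y + z = -7


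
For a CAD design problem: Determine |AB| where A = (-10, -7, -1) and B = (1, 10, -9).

d = √[(x₂-x₁)² + (y₂-y₁)² + (z₂-z₁)²]
  = √[11² + 17² + (-8)²]
  = √[121 + 289 + 64]
  = √474
  ≈ 21.77

21.77


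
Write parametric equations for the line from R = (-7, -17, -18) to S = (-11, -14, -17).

Direction vector d = S - R = (-11 + 7, -14 + 17, -17 + 18) = (-4, 3, 1)
Parametric form r = R + t·d:
x = -7 - 4t, y = -17 + 3t, z = -18 + t

x = -7 - 4t, y = -17 + 3t, z = -18 + t


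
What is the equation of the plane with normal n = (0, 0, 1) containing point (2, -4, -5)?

The plane through P with normal n = (a, b, c) satisfies n·(r - P) = 0,
i.e. ax + by + cz = a·x₀ + b·y₀ + c·z₀.
d = 0·2 + 0·(-4) + 1·(-5)
  = 0 + 0 - 5
  = -5
Equation: z = -5

z = -5


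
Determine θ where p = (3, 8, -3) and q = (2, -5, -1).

p·q = 3·2 + 8·(-5) + (-3)·(-1) = 6 - 40 + 3 = -31
|p| = √(3² + 8² + (-3)²) = √82 ≈ 9.055
|q| = √(2² + (-5)² + (-1)²) = √30 ≈ 5.477
cos θ = (p·q)/(|p||q|) = -31/(9.055·5.477) ≈ -0.625
θ = arccos(-0.625) ≈ 128.7°

128.7°


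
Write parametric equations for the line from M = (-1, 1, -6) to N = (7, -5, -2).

Direction vector d = N - M = (7 + 1, -5 - 1, -2 + 6) = (8, -6, 4)
Parametric form r = M + t·d:
x = -1 + 8t, y = 1 - 6t, z = -6 + 4t

x = -1 + 8t, y = 1 - 6t, z = -6 + 4t


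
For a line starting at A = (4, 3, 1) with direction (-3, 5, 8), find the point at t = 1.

P(t) = A + t·d
  = (4 + (-3)·1, 3 + 5·1, 1 + 8·1)
  = (4 - 3, 3 + 5, 1 + 8)
  = (1, 8, 9)

(1, 8, 9)


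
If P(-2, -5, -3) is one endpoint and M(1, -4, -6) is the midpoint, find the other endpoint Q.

Q = 2M - P
  = (2·1 - (-2), 2·(-4) - (-5), 2·(-6) - (-3))
  = (2 + 2, -8 + 5, -12 + 3)
  = (4, -3, -9)

(4, -3, -9)


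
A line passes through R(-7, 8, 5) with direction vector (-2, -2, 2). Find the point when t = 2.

P(t) = R + t·d
  = (-7 + (-2)·2, 8 + (-2)·2, 5 + 2·2)
  = (-7 - 4, 8 - 4, 5 + 4)
  = (-11, 4, 9)

(-11, 4, 9)


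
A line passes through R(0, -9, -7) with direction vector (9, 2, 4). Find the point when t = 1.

P(t) = R + t·d
  = (0 + 9·1, -9 + 2·1, -7 + 4·1)
  = (0 + 9, -9 + 2, -7 + 4)
  = (9, -7, -3)

(9, -7, -3)


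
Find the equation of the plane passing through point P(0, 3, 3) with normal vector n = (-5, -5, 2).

The plane through P with normal n = (a, b, c) satisfies n·(r - P) = 0,
i.e. ax + by + cz = a·x₀ + b·y₀ + c·z₀.
d = (-5)·0 + (-5)·3 + 2·3
  = 0 - 15 + 6
  = -9
Equation: -5x - 5y + 2z = -9

-5x - 5y + 2z = -9


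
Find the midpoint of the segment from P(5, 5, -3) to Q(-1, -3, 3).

M = ((x₁+x₂)/2, (y₁+y₂)/2, (z₁+z₂)/2)
  = ((5 - 1)/2, (5 - 3)/2, (-3 + 3)/2)
  = (4/2, 2/2, 0/2)
  = (2, 1, 0)

(2, 1, 0)


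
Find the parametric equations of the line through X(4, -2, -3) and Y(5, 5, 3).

Direction vector d = Y - X = (5 - 4, 5 + 2, 3 + 3) = (1, 7, 6)
Parametric form r = X + t·d:
x = 4 + t, y = -2 + 7t, z = -3 + 6t

x = 4 + t, y = -2 + 7t, z = -3 + 6t


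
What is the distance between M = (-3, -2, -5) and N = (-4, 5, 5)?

d = √[(x₂-x₁)² + (y₂-y₁)² + (z₂-z₁)²]
  = √[(-1)² + 7² + 10²]
  = √[1 + 49 + 100]
  = √150
  ≈ 12.25

12.25


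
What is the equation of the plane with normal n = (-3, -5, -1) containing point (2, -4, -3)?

The plane through P with normal n = (a, b, c) satisfies n·(r - P) = 0,
i.e. ax + by + cz = a·x₀ + b·y₀ + c·z₀.
d = (-3)·2 + (-5)·(-4) + (-1)·(-3)
  = -6 + 20 + 3
  = 17
Equation: -3x - 5y - z = 17

-3x - 5y - z = 17


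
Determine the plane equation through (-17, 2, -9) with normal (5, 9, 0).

The plane through P with normal n = (a, b, c) satisfies n·(r - P) = 0,
i.e. ax + by + cz = a·x₀ + b·y₀ + c·z₀.
d = 5·(-17) + 9·2 + 0·(-9)
  = -85 + 18 + 0
  = -67
Equation: 5x + 9y = -67

5x + 9y = -67


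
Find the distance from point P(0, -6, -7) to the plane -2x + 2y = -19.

distance = |a·x₀ + b·y₀ + c·z₀ - d| / √(a² + b² + c²)
  = |(-2)·0 + 2·(-6) + 0·(-7) - (-19)| / √((-2)² + 2² + 0²)
  = |0 - 12 + 0 + 19| / √(4 + 4 + 0)
  = |7| / √8
  = 7 / 2.828
  ≈ 2.475

2.475


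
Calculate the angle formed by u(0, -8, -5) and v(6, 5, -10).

u·v = 0·6 + (-8)·5 + (-5)·(-10) = 0 - 40 + 50 = 10
|u| = √(0² + (-8)² + (-5)²) = √89 ≈ 9.434
|v| = √(6² + 5² + (-10)²) = √161 ≈ 12.69
cos θ = (u·v)/(|u||v|) = 10/(9.434·12.69) ≈ 0.08354
θ = arccos(0.08354) ≈ 85.21°

85.21°


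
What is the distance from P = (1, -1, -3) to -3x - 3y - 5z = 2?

distance = |a·x₀ + b·y₀ + c·z₀ - d| / √(a² + b² + c²)
  = |(-3)·1 + (-3)·(-1) + (-5)·(-3) - 2| / √((-3)² + (-3)² + (-5)²)
  = |-3 + 3 + 15 - 2| / √(9 + 9 + 25)
  = |13| / √43
  = 13 / 6.557
  ≈ 1.982

1.982


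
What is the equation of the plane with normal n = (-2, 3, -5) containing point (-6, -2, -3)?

The plane through P with normal n = (a, b, c) satisfies n·(r - P) = 0,
i.e. ax + by + cz = a·x₀ + b·y₀ + c·z₀.
d = (-2)·(-6) + 3·(-2) + (-5)·(-3)
  = 12 - 6 + 15
  = 21
Equation: -2x + 3y - 5z = 21

-2x + 3y - 5z = 21


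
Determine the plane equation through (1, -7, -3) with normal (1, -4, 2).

The plane through P with normal n = (a, b, c) satisfies n·(r - P) = 0,
i.e. ax + by + cz = a·x₀ + b·y₀ + c·z₀.
d = 1·1 + (-4)·(-7) + 2·(-3)
  = 1 + 28 - 6
  = 23
Equation: x - 4y + 2z = 23

x - 4y + 2z = 23


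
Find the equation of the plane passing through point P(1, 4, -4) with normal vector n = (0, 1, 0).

The plane through P with normal n = (a, b, c) satisfies n·(r - P) = 0,
i.e. ax + by + cz = a·x₀ + b·y₀ + c·z₀.
d = 0·1 + 1·4 + 0·(-4)
  = 0 + 4 + 0
  = 4
Equation: y = 4

y = 4


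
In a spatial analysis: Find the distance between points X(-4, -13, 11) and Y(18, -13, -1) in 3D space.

d = √[(x₂-x₁)² + (y₂-y₁)² + (z₂-z₁)²]
  = √[22² + 0² + (-12)²]
  = √[484 + 0 + 144]
  = √628
  ≈ 25.06

25.06


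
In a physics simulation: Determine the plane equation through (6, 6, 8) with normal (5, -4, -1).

The plane through P with normal n = (a, b, c) satisfies n·(r - P) = 0,
i.e. ax + by + cz = a·x₀ + b·y₀ + c·z₀.
d = 5·6 + (-4)·6 + (-1)·8
  = 30 - 24 - 8
  = -2
Equation: 5x - 4y - z = -2

5x - 4y - z = -2


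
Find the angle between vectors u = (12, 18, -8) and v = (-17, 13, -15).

u·v = 12·(-17) + 18·13 + (-8)·(-15) = -204 + 234 + 120 = 150
|u| = √(12² + 18² + (-8)²) = √532 ≈ 23.07
|v| = √((-17)² + 13² + (-15)²) = √683 ≈ 26.13
cos θ = (u·v)/(|u||v|) = 150/(23.07·26.13) ≈ 0.2488
θ = arccos(0.2488) ≈ 75.59°

75.59°


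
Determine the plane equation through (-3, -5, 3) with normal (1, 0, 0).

The plane through P with normal n = (a, b, c) satisfies n·(r - P) = 0,
i.e. ax + by + cz = a·x₀ + b·y₀ + c·z₀.
d = 1·(-3) + 0·(-5) + 0·3
  = -3 + 0 + 0
  = -3
Equation: x = -3

x = -3


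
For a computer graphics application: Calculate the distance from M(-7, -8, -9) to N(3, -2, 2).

d = √[(x₂-x₁)² + (y₂-y₁)² + (z₂-z₁)²]
  = √[10² + 6² + 11²]
  = √[100 + 36 + 121]
  = √257
  ≈ 16.03

16.03


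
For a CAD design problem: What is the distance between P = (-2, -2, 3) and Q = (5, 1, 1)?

d = √[(x₂-x₁)² + (y₂-y₁)² + (z₂-z₁)²]
  = √[7² + 3² + (-2)²]
  = √[49 + 9 + 4]
  = √62
  ≈ 7.874

7.874


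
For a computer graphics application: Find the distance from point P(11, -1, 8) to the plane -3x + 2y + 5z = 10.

distance = |a·x₀ + b·y₀ + c·z₀ - d| / √(a² + b² + c²)
  = |(-3)·11 + 2·(-1) + 5·8 - 10| / √((-3)² + 2² + 5²)
  = |-33 - 2 + 40 - 10| / √(9 + 4 + 25)
  = |-5| / √38
  = 5 / 6.164
  ≈ 0.8111

0.8111


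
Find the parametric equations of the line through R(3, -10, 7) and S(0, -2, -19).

Direction vector d = S - R = (0 - 3, -2 + 10, -19 - 7) = (-3, 8, -26)
Parametric form r = R + t·d:
x = 3 - 3t, y = -10 + 8t, z = 7 - 26t

x = 3 - 3t, y = -10 + 8t, z = 7 - 26t


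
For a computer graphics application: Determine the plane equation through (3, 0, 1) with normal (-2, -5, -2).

The plane through P with normal n = (a, b, c) satisfies n·(r - P) = 0,
i.e. ax + by + cz = a·x₀ + b·y₀ + c·z₀.
d = (-2)·3 + (-5)·0 + (-2)·1
  = -6 + 0 - 2
  = -8
Equation: -2x - 5y - 2z = -8

-2x - 5y - 2z = -8


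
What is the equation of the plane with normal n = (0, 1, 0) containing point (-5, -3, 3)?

The plane through P with normal n = (a, b, c) satisfies n·(r - P) = 0,
i.e. ax + by + cz = a·x₀ + b·y₀ + c·z₀.
d = 0·(-5) + 1·(-3) + 0·3
  = 0 - 3 + 0
  = -3
Equation: y = -3

y = -3
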